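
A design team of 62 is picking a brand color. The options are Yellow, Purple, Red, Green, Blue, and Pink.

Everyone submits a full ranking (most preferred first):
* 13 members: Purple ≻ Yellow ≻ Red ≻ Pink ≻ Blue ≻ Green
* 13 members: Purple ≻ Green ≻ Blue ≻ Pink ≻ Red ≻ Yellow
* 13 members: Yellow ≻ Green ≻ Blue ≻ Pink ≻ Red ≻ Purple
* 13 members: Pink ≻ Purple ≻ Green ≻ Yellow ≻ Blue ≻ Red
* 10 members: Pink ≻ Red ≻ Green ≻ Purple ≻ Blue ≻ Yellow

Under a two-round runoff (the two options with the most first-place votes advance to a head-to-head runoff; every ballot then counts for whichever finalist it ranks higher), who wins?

Round 1 first-place votes: Yellow 13, Purple 26, Red 0, Green 0, Blue 0, Pink 23. Purple and Pink advance.
Runoff: Purple is ranked above Pink on 26 ballots, Pink above Purple on 36.

Pink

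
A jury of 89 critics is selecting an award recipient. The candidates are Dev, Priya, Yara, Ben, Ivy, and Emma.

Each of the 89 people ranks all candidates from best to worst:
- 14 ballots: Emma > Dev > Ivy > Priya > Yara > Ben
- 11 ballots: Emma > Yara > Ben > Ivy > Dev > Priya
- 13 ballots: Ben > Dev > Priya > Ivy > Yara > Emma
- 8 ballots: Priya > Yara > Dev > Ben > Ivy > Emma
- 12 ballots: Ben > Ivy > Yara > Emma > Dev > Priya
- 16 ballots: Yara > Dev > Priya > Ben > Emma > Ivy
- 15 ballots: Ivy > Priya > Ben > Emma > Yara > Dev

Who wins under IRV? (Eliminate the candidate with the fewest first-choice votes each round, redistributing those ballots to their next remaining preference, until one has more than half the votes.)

Round 1: Dev 0, Priya 8, Yara 16, Ben 25, Ivy 15, Emma 25. Dev eliminated.
Round 2: Priya 8, Yara 16, Ben 25, Ivy 15, Emma 25. Priya eliminated.
Round 3: Yara 24, Ben 25, Ivy 15, Emma 25. Ivy eliminated.
Round 4: Yara 24, Ben 40, Emma 25. Yara eliminated.
Round 5: Ben 64, Emma 25. Ben has a majority (≥45).

Ben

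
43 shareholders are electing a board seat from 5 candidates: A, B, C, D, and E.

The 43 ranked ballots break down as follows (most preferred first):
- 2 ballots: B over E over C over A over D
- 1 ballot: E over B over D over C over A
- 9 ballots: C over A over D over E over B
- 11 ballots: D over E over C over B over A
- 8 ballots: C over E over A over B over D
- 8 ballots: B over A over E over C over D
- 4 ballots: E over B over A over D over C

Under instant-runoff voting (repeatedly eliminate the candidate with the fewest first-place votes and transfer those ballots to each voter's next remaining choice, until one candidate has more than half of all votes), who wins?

Round 1: A 0, B 10, C 17, D 11, E 5. A eliminated.
Round 2: B 10, C 17, D 11, E 5. E eliminated.
Round 3: B 15, C 17, D 11. D eliminated.
Round 4: B 15, C 28. C has a majority (≥22).

C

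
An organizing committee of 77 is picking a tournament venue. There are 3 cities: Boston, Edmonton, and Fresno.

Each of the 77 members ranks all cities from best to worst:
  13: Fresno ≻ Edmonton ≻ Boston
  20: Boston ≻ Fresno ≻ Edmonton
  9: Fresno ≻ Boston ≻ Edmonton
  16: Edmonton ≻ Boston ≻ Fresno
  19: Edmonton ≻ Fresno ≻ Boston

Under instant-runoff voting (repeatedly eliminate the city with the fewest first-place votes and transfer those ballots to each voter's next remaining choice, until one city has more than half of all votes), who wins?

Fresno

Round 1: Boston 20, Edmonton 35, Fresno 22. Boston eliminated.
Round 2: Edmonton 35, Fresno 42. Fresno has a majority (≥39).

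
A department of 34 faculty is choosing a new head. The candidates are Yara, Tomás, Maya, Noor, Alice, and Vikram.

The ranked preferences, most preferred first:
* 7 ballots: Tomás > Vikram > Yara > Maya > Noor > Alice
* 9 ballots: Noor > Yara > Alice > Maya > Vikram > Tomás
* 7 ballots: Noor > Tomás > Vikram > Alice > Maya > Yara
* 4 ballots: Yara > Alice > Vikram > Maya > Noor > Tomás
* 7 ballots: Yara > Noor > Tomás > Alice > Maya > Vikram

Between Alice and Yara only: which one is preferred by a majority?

Yara

Alice is ranked above Yara on 7 ballots; Yara above Alice on 27.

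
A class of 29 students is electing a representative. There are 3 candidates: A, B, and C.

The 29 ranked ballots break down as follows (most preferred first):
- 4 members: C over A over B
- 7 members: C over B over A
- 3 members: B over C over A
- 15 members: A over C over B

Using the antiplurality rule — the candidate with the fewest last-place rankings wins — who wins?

Last-place votes: A 10, B 19, C 0.

C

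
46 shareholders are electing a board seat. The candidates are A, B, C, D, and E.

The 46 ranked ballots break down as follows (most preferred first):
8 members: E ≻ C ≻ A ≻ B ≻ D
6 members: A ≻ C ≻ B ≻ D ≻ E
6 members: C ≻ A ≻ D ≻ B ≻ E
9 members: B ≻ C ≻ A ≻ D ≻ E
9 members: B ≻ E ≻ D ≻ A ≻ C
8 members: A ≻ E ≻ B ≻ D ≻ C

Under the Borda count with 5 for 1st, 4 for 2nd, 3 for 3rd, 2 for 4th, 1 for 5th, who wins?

A

A: 8×3 + 6×5 + 6×4 + 9×3 + 9×2 + 8×5 = 163
B: 8×2 + 6×3 + 6×2 + 9×5 + 9×5 + 8×3 = 160
C: 8×4 + 6×4 + 6×5 + 9×4 + 9×1 + 8×1 = 139
D: 8×1 + 6×2 + 6×3 + 9×2 + 9×3 + 8×2 = 99
E: 8×5 + 6×1 + 6×1 + 9×1 + 9×4 + 8×4 = 129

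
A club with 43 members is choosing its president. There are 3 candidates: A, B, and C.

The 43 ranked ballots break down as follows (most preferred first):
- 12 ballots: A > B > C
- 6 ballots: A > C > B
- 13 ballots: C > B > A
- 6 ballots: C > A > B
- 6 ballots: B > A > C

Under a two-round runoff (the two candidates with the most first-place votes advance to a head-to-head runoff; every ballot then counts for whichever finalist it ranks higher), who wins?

A

Round 1 first-place votes: A 18, B 6, C 19. C and A advance.
Runoff: C is ranked above A on 19 ballots, A above C on 24.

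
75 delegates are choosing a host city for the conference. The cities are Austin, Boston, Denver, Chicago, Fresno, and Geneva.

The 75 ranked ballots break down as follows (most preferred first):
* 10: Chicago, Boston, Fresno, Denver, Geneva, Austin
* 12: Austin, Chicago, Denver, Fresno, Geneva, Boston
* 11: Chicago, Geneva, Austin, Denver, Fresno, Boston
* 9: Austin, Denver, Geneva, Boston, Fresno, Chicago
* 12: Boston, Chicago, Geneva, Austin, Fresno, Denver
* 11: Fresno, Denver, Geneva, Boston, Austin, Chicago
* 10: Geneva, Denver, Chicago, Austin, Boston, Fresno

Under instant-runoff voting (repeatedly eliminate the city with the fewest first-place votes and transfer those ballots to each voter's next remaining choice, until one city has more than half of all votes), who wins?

Round 1: Austin 21, Boston 12, Denver 0, Chicago 21, Fresno 11, Geneva 10. Denver eliminated.
Round 2: Austin 21, Boston 12, Chicago 21, Fresno 11, Geneva 10. Geneva eliminated.
Round 3: Austin 21, Boston 12, Chicago 31, Fresno 11. Fresno eliminated.
Round 4: Austin 21, Boston 23, Chicago 31. Austin eliminated.
Round 5: Boston 32, Chicago 43. Chicago has a majority (≥38).

Chicago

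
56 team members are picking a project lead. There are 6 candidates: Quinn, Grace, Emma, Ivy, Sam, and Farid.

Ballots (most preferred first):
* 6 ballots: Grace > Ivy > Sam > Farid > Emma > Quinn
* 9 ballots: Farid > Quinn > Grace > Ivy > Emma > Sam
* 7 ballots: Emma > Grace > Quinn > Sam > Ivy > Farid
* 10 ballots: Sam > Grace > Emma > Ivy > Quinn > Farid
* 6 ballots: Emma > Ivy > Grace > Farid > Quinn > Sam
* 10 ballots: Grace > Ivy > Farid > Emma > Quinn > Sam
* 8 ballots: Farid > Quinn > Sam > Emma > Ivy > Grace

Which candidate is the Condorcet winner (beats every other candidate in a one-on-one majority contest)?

Grace

Grace vs Quinn: 39–17
Grace vs Emma: 35–21
Grace vs Ivy: 42–14
Grace vs Sam: 38–18
Grace vs Farid: 39–17
Grace beats every other candidate.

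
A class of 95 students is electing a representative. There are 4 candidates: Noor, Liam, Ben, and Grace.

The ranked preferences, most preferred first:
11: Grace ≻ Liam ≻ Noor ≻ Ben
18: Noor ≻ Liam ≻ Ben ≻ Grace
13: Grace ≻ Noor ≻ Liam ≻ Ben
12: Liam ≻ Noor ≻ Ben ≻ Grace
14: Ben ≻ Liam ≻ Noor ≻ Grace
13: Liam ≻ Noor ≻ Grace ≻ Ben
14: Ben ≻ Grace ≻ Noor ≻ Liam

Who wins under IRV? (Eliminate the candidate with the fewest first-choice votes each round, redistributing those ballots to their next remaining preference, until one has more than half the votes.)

Round 1: Noor 18, Liam 25, Ben 28, Grace 24. Noor eliminated.
Round 2: Liam 43, Ben 28, Grace 24. Grace eliminated.
Round 3: Liam 67, Ben 28. Liam has a majority (≥48).

Liam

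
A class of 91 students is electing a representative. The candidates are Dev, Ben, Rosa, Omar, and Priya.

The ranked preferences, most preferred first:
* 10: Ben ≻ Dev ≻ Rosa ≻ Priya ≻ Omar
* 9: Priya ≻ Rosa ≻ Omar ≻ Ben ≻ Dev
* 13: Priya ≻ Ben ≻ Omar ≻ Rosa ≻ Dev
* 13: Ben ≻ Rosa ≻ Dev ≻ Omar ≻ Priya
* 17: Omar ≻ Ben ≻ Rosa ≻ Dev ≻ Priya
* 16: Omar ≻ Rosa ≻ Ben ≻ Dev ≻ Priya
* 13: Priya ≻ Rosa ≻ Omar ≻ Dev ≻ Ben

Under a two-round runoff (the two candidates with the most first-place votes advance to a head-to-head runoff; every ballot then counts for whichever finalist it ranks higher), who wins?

Round 1 first-place votes: Dev 0, Ben 23, Rosa 0, Omar 33, Priya 35. Priya and Omar advance.
Runoff: Priya is ranked above Omar on 45 ballots, Omar above Priya on 46.

Omar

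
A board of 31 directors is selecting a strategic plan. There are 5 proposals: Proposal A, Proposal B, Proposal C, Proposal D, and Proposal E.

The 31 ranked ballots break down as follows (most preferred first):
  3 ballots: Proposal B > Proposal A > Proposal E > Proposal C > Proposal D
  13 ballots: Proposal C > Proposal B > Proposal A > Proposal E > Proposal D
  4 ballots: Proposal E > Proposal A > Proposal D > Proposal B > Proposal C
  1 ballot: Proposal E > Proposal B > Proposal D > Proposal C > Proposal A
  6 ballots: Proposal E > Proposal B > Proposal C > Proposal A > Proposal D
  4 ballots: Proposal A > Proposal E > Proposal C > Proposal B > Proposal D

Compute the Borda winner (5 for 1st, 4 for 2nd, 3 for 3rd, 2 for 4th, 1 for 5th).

Proposal A: 3×4 + 13×3 + 4×4 + 1×1 + 6×2 + 4×5 = 100
Proposal B: 3×5 + 13×4 + 4×2 + 1×4 + 6×4 + 4×2 = 111
Proposal C: 3×2 + 13×5 + 4×1 + 1×2 + 6×3 + 4×3 = 107
Proposal D: 3×1 + 13×1 + 4×3 + 1×3 + 6×1 + 4×1 = 41
Proposal E: 3×3 + 13×2 + 4×5 + 1×5 + 6×5 + 4×4 = 106

Proposal B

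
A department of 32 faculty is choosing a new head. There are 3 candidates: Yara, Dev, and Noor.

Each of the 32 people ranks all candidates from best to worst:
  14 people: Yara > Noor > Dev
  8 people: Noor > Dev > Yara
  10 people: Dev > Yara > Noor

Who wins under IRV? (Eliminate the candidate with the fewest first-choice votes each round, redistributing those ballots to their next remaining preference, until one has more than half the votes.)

Round 1: Yara 14, Dev 10, Noor 8. Noor eliminated.
Round 2: Yara 14, Dev 18. Dev has a majority (≥17).

Dev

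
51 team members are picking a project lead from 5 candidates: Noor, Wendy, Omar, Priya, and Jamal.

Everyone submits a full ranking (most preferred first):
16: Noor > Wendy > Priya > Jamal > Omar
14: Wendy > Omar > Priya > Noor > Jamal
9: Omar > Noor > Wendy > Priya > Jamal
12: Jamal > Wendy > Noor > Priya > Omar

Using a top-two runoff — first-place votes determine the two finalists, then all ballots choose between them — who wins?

Round 1 first-place votes: Noor 16, Wendy 14, Omar 9, Priya 0, Jamal 12. Noor and Wendy advance.
Runoff: Noor is ranked above Wendy on 25 ballots, Wendy above Noor on 26.

Wendy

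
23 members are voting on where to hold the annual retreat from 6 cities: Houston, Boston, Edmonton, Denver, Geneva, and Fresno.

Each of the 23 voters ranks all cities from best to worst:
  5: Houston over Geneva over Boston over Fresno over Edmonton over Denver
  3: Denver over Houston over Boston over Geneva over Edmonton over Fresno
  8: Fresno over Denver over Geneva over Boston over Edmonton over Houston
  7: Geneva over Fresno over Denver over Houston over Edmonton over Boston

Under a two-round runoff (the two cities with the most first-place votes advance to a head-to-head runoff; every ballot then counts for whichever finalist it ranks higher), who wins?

Round 1 first-place votes: Houston 5, Boston 0, Edmonton 0, Denver 3, Geneva 7, Fresno 8. Fresno and Geneva advance.
Runoff: Fresno is ranked above Geneva on 8 ballots, Geneva above Fresno on 15.

Geneva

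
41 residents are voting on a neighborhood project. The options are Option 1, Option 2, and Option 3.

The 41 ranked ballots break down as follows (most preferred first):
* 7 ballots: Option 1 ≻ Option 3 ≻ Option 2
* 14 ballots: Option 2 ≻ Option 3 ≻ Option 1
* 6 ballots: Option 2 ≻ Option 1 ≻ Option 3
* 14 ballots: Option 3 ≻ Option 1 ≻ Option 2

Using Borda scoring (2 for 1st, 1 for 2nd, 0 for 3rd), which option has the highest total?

Option 1: 7×2 + 14×0 + 6×1 + 14×1 = 34
Option 2: 7×0 + 14×2 + 6×2 + 14×0 = 40
Option 3: 7×1 + 14×1 + 6×0 + 14×2 = 49

Option 3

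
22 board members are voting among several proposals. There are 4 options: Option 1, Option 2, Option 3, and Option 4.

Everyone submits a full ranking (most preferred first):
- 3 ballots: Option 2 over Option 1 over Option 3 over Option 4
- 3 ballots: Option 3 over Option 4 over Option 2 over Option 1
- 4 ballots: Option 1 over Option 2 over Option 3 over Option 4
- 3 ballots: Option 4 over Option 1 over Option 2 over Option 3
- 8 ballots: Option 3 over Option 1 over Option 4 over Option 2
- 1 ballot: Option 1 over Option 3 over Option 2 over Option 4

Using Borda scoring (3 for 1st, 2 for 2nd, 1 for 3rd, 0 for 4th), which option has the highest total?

Option 1

Option 1: 3×2 + 3×0 + 4×3 + 3×2 + 8×2 + 1×3 = 43
Option 2: 3×3 + 3×1 + 4×2 + 3×1 + 8×0 + 1×1 = 24
Option 3: 3×1 + 3×3 + 4×1 + 3×0 + 8×3 + 1×2 = 42
Option 4: 3×0 + 3×2 + 4×0 + 3×3 + 8×1 + 1×0 = 23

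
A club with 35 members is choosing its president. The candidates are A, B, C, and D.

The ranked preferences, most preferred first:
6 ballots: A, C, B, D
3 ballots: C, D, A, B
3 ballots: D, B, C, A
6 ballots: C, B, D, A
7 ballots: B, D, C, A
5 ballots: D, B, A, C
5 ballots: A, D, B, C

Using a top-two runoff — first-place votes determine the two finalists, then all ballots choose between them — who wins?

Round 1 first-place votes: A 11, B 7, C 9, D 8. A and C advance.
Runoff: A is ranked above C on 16 ballots, C above A on 19.

C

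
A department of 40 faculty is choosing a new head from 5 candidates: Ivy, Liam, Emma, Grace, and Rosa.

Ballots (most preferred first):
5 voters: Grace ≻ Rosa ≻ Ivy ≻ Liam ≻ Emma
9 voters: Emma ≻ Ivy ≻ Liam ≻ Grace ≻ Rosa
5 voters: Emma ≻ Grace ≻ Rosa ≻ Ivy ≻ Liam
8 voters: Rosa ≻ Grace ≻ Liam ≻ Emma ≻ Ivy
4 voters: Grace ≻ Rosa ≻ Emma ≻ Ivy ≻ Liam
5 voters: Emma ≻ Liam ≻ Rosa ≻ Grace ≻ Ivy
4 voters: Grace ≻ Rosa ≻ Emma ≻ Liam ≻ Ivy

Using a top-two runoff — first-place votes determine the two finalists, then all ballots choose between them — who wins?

Grace

Round 1 first-place votes: Ivy 0, Liam 0, Emma 19, Grace 13, Rosa 8. Emma and Grace advance.
Runoff: Emma is ranked above Grace on 19 ballots, Grace above Emma on 21.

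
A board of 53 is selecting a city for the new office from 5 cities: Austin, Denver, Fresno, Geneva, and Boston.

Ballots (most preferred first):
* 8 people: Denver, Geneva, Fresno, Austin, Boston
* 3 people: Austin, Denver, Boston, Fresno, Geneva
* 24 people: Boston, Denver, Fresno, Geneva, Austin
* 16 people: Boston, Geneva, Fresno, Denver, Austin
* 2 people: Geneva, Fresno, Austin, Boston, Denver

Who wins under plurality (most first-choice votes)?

First-place votes: Austin 3, Denver 8, Fresno 0, Geneva 2, Boston 40.

Boston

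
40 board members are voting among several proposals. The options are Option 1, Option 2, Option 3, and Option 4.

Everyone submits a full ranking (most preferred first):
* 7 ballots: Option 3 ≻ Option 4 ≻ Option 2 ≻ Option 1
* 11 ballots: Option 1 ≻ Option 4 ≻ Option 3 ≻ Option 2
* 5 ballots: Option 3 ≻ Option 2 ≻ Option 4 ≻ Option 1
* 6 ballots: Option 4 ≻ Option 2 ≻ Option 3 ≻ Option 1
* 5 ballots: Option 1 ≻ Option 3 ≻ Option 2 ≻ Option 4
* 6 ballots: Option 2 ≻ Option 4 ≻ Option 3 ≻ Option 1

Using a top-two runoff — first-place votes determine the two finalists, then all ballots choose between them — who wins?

Option 3

Round 1 first-place votes: Option 1 16, Option 2 6, Option 3 12, Option 4 6. Option 1 and Option 3 advance.
Runoff: Option 1 is ranked above Option 3 on 16 ballots, Option 3 above Option 1 on 24.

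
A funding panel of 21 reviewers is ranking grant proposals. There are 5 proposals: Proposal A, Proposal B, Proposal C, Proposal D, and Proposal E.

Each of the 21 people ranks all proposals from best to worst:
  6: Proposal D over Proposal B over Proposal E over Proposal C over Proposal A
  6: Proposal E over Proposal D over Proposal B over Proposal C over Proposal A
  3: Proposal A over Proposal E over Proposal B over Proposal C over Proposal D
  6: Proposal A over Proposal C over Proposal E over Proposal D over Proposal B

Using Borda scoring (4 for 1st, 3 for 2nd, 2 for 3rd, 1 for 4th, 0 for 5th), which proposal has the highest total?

Proposal A: 6×0 + 6×0 + 3×4 + 6×4 = 36
Proposal B: 6×3 + 6×2 + 3×2 + 6×0 = 36
Proposal C: 6×1 + 6×1 + 3×1 + 6×3 = 33
Proposal D: 6×4 + 6×3 + 3×0 + 6×1 = 48
Proposal E: 6×2 + 6×4 + 3×3 + 6×2 = 57

Proposal E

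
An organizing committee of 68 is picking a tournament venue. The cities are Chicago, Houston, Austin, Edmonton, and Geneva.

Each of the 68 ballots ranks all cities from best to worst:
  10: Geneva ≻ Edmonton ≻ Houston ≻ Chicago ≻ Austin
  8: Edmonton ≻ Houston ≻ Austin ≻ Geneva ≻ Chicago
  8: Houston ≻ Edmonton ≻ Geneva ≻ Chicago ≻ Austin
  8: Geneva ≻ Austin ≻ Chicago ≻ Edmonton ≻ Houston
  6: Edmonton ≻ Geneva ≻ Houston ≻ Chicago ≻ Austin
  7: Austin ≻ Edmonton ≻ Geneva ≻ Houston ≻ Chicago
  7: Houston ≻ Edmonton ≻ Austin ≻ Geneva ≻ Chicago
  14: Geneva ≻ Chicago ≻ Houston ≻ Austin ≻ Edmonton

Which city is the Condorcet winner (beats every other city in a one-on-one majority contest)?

Edmonton

Edmonton vs Chicago: 46–22
Edmonton vs Houston: 39–29
Edmonton vs Austin: 39–29
Edmonton vs Geneva: 36–32
Edmonton beats every other city.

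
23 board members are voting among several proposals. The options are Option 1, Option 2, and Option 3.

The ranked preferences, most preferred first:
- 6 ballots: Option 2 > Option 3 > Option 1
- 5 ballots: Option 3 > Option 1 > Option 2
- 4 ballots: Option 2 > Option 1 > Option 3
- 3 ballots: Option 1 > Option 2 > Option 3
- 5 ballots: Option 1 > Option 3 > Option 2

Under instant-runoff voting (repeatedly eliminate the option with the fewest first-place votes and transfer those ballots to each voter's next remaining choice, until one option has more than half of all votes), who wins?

Option 1

Round 1: Option 1 8, Option 2 10, Option 3 5. Option 3 eliminated.
Round 2: Option 1 13, Option 2 10. Option 1 has a majority (≥12).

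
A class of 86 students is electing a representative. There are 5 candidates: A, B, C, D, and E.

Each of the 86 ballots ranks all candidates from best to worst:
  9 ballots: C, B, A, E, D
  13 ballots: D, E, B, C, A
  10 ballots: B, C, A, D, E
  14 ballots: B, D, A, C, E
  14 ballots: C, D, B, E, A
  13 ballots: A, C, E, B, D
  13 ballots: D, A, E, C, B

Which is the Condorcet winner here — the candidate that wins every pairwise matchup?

C

C vs A: 46–40
C vs B: 49–37
C vs D: 46–40
C vs E: 60–26
C beats every other candidate.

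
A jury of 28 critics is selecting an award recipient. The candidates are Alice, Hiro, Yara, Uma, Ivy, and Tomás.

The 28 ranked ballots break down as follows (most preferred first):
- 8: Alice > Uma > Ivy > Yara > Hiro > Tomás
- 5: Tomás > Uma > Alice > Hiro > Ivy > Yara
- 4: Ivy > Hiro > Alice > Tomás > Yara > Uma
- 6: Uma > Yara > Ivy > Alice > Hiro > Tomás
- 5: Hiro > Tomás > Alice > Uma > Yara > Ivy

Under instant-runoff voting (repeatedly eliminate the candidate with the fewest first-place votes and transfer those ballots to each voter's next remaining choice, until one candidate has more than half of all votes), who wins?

Uma

Round 1: Alice 8, Hiro 5, Yara 0, Uma 6, Ivy 4, Tomás 5. Yara eliminated.
Round 2: Alice 8, Hiro 5, Uma 6, Ivy 4, Tomás 5. Ivy eliminated.
Round 3: Alice 8, Hiro 9, Uma 6, Tomás 5. Tomás eliminated.
Round 4: Alice 8, Hiro 9, Uma 11. Alice eliminated.
Round 5: Hiro 9, Uma 19. Uma has a majority (≥15).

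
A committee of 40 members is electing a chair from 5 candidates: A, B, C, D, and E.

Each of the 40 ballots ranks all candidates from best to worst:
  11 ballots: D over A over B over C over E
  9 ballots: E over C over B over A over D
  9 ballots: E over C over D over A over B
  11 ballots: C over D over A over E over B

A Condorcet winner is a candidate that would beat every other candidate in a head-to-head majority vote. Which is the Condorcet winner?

C

C vs A: 29–11
C vs B: 29–11
C vs D: 29–11
C vs E: 22–18
C beats every other candidate.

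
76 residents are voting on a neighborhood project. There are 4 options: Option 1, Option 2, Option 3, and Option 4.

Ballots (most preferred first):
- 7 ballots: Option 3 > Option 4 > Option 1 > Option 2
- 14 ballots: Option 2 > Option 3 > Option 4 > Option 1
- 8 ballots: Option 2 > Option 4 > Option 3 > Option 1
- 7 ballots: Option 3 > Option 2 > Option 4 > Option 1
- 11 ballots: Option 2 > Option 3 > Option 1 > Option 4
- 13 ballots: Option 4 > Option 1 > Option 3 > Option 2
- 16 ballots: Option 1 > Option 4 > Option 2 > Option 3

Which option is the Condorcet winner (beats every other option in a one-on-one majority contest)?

Option 2 vs Option 1: 40–36
Option 2 vs Option 3: 49–27
Option 2 vs Option 4: 40–36
Option 2 beats every other option.

Option 2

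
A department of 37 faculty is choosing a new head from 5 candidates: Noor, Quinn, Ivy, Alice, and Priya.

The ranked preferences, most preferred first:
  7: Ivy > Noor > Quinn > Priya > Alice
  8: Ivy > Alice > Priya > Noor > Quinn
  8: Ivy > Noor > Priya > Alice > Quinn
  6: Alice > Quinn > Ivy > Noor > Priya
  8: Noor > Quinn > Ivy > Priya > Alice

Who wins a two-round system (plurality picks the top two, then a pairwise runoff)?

Ivy

Round 1 first-place votes: Noor 8, Quinn 0, Ivy 23, Alice 6, Priya 0. Ivy and Noor advance.
Runoff: Ivy is ranked above Noor on 29 ballots, Noor above Ivy on 8.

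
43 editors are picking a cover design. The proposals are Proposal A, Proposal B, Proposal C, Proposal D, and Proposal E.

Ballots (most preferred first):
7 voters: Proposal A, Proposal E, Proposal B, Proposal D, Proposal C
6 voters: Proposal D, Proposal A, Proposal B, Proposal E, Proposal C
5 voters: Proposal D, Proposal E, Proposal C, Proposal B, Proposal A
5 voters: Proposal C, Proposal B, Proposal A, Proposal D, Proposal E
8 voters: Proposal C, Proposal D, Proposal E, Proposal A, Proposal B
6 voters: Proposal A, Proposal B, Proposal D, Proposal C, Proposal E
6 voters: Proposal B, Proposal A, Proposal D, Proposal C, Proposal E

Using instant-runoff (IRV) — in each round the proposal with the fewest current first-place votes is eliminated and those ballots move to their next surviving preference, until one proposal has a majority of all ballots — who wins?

Round 1: Proposal A 13, Proposal B 6, Proposal C 13, Proposal D 11, Proposal E 0. Proposal E eliminated.
Round 2: Proposal A 13, Proposal B 6, Proposal C 13, Proposal D 11. Proposal B eliminated.
Round 3: Proposal A 19, Proposal C 13, Proposal D 11. Proposal D eliminated.
Round 4: Proposal A 25, Proposal C 18. Proposal A has a majority (≥22).

Proposal A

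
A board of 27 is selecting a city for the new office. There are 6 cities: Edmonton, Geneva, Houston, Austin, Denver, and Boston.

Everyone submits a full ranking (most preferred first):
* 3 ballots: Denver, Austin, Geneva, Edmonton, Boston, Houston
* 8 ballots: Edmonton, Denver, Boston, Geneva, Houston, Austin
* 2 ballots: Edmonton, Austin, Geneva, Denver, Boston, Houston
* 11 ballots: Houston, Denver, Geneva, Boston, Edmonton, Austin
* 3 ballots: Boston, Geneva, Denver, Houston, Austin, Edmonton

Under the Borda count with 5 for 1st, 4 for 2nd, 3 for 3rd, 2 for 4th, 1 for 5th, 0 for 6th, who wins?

Denver

Edmonton: 3×2 + 8×5 + 2×5 + 11×1 + 3×0 = 67
Geneva: 3×3 + 8×2 + 2×3 + 11×3 + 3×4 = 76
Houston: 3×0 + 8×1 + 2×0 + 11×5 + 3×2 = 69
Austin: 3×4 + 8×0 + 2×4 + 11×0 + 3×1 = 23
Denver: 3×5 + 8×4 + 2×2 + 11×4 + 3×3 = 104
Boston: 3×1 + 8×3 + 2×1 + 11×2 + 3×5 = 66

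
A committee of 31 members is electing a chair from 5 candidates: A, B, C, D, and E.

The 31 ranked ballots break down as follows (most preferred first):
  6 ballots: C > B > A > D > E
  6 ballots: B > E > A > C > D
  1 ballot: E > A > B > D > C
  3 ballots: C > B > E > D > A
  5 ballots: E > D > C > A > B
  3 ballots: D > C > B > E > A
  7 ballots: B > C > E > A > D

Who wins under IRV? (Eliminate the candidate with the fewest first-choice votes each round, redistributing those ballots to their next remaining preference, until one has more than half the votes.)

Round 1: A 0, B 13, C 9, D 3, E 6. A eliminated.
Round 2: B 13, C 9, D 3, E 6. D eliminated.
Round 3: B 13, C 12, E 6. E eliminated.
Round 4: B 14, C 17. C has a majority (≥16).

C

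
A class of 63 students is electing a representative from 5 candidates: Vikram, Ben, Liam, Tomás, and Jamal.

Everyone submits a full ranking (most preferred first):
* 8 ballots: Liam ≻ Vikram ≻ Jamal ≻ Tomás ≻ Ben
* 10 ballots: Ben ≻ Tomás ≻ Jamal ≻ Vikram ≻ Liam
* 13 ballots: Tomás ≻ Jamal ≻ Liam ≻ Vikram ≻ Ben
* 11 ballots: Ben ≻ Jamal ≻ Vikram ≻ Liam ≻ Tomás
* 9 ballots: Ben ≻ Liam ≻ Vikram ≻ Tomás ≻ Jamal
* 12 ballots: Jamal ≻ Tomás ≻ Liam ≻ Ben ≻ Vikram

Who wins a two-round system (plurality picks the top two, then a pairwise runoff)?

Round 1 first-place votes: Vikram 0, Ben 30, Liam 8, Tomás 13, Jamal 12. Ben and Tomás advance.
Runoff: Ben is ranked above Tomás on 30 ballots, Tomás above Ben on 33.

Tomás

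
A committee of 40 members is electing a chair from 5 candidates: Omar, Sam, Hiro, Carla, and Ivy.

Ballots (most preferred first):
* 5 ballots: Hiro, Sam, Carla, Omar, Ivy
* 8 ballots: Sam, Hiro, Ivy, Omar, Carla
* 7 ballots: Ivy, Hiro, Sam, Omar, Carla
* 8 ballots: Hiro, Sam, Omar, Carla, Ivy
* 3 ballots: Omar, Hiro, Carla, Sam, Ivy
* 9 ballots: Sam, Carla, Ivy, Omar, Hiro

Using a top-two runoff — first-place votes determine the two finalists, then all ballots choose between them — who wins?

Hiro

Round 1 first-place votes: Omar 3, Sam 17, Hiro 13, Carla 0, Ivy 7. Sam and Hiro advance.
Runoff: Sam is ranked above Hiro on 17 ballots, Hiro above Sam on 23.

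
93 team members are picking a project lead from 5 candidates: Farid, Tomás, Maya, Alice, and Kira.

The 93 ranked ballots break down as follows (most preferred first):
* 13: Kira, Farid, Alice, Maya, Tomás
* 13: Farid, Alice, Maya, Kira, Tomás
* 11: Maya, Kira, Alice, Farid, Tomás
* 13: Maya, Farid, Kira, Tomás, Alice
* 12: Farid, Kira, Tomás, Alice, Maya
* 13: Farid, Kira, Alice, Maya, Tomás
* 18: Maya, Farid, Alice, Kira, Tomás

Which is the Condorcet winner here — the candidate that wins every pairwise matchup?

Farid vs Tomás: 93–0
Farid vs Maya: 51–42
Farid vs Alice: 82–11
Farid vs Kira: 69–24
Farid beats every other candidate.

Farid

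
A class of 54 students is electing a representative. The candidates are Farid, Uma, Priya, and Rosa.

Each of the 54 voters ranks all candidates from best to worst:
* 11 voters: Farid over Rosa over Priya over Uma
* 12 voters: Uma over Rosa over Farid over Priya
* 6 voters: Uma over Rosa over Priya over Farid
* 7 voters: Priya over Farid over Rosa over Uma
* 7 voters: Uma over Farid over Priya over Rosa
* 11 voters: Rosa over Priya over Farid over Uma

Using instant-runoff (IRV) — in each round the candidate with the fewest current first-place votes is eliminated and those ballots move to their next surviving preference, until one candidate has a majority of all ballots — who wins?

Round 1: Farid 11, Uma 25, Priya 7, Rosa 11. Priya eliminated.
Round 2: Farid 18, Uma 25, Rosa 11. Rosa eliminated.
Round 3: Farid 29, Uma 25. Farid has a majority (≥28).

Farid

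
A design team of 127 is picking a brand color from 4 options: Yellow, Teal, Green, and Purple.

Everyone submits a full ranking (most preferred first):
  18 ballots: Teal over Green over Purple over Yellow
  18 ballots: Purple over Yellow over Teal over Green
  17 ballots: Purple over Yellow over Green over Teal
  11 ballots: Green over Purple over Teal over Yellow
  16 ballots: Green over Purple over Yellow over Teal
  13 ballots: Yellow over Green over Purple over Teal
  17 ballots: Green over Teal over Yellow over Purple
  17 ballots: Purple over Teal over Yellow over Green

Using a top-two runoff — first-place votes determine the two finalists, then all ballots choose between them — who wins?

Green

Round 1 first-place votes: Yellow 13, Teal 18, Green 44, Purple 52. Purple and Green advance.
Runoff: Purple is ranked above Green on 52 ballots, Green above Purple on 75.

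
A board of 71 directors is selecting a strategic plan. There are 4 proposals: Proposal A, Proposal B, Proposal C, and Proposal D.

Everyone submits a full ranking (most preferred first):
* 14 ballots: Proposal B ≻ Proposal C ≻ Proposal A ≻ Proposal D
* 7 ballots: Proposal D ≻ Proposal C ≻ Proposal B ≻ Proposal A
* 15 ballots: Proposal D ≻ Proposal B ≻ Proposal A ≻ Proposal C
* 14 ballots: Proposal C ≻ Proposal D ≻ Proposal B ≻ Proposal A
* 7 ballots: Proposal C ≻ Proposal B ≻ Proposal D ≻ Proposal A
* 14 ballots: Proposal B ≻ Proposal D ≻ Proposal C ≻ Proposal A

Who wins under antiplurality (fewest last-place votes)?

Proposal B

Last-place votes: Proposal A 42, Proposal B 0, Proposal C 15, Proposal D 14.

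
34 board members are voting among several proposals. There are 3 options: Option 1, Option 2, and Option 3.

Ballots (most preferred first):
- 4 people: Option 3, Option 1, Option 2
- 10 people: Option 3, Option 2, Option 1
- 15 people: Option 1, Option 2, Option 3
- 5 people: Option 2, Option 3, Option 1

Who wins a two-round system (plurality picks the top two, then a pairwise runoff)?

Option 3

Round 1 first-place votes: Option 1 15, Option 2 5, Option 3 14. Option 1 and Option 3 advance.
Runoff: Option 1 is ranked above Option 3 on 15 ballots, Option 3 above Option 1 on 19.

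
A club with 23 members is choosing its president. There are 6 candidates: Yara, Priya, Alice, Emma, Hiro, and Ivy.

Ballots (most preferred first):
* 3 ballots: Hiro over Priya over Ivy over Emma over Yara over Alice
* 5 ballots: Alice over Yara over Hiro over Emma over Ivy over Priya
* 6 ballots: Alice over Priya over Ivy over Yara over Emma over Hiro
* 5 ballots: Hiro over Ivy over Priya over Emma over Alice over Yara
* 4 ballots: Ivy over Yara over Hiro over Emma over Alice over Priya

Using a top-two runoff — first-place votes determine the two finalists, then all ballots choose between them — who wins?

Round 1 first-place votes: Yara 0, Priya 0, Alice 11, Emma 0, Hiro 8, Ivy 4. Alice and Hiro advance.
Runoff: Alice is ranked above Hiro on 11 ballots, Hiro above Alice on 12.

Hiro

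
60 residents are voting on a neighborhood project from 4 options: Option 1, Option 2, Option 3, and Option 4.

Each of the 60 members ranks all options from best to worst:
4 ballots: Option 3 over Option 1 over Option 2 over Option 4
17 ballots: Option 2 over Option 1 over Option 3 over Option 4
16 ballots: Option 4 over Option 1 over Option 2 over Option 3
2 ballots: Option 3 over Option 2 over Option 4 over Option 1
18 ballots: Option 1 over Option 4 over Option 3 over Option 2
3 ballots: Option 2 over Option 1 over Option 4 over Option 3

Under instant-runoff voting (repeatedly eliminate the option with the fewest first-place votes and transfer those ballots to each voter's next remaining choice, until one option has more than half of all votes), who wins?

Round 1: Option 1 18, Option 2 20, Option 3 6, Option 4 16. Option 3 eliminated.
Round 2: Option 1 22, Option 2 22, Option 4 16. Option 4 eliminated.
Round 3: Option 1 38, Option 2 22. Option 1 has a majority (≥31).

Option 1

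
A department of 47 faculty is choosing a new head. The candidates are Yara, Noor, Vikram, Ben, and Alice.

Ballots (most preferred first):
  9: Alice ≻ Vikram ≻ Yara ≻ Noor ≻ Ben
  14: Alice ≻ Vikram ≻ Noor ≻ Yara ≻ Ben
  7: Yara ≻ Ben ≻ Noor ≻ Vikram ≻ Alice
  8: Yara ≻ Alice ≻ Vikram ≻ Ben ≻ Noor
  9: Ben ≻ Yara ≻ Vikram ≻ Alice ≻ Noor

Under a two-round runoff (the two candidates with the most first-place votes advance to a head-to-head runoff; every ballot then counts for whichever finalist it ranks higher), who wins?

Round 1 first-place votes: Yara 15, Noor 0, Vikram 0, Ben 9, Alice 23. Alice and Yara advance.
Runoff: Alice is ranked above Yara on 23 ballots, Yara above Alice on 24.

Yara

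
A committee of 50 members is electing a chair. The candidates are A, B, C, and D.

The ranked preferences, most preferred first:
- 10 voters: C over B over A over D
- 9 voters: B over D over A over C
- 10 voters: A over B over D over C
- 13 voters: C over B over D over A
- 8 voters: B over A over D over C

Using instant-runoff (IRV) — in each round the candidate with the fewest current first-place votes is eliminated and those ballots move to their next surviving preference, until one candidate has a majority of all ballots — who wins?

B

Round 1: A 10, B 17, C 23, D 0. D eliminated.
Round 2: A 10, B 17, C 23. A eliminated.
Round 3: B 27, C 23. B has a majority (≥26).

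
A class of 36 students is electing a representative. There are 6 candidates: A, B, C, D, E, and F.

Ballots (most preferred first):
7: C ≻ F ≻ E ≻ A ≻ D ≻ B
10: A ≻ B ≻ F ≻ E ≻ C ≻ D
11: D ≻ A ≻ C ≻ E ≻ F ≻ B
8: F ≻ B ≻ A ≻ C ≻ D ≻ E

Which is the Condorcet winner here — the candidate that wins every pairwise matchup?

A

A vs B: 28–8
A vs C: 29–7
A vs D: 25–11
A vs E: 29–7
A vs F: 21–15
A beats every other candidate.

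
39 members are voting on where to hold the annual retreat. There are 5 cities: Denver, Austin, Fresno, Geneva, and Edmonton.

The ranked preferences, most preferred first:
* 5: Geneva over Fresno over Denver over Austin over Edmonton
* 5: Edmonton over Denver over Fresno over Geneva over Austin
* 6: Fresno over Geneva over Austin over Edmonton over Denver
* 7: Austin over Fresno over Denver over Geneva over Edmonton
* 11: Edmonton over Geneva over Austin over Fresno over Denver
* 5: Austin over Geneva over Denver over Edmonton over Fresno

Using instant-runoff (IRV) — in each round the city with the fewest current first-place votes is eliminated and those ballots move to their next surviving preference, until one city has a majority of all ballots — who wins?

Austin

Round 1: Denver 0, Austin 12, Fresno 6, Geneva 5, Edmonton 16. Denver eliminated.
Round 2: Austin 12, Fresno 6, Geneva 5, Edmonton 16. Geneva eliminated.
Round 3: Austin 12, Fresno 11, Edmonton 16. Fresno eliminated.
Round 4: Austin 23, Edmonton 16. Austin has a majority (≥20).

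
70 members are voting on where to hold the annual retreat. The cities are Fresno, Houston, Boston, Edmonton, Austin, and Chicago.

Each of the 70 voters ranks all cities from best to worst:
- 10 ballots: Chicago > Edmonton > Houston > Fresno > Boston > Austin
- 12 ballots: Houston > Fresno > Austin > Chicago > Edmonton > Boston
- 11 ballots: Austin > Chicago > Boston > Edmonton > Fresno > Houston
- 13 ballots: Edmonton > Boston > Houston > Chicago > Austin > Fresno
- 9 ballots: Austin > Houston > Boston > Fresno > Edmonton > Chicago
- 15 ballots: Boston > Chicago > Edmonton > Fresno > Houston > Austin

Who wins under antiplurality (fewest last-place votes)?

Last-place votes: Fresno 13, Houston 11, Boston 12, Edmonton 0, Austin 25, Chicago 9.

Edmonton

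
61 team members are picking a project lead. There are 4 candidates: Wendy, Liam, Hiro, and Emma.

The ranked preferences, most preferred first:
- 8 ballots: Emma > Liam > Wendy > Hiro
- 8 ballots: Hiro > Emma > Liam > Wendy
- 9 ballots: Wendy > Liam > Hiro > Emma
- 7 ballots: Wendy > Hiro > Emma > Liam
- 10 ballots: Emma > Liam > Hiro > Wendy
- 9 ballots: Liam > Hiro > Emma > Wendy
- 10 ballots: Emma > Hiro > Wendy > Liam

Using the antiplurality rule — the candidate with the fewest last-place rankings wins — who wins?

Hiro

Last-place votes: Wendy 27, Liam 17, Hiro 8, Emma 9.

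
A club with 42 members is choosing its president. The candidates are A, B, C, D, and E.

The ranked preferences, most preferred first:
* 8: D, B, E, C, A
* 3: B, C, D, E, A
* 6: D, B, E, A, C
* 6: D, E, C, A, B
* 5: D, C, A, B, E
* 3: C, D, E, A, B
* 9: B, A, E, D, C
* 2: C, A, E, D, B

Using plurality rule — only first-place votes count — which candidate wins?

First-place votes: A 0, B 12, C 5, D 25, E 0.

D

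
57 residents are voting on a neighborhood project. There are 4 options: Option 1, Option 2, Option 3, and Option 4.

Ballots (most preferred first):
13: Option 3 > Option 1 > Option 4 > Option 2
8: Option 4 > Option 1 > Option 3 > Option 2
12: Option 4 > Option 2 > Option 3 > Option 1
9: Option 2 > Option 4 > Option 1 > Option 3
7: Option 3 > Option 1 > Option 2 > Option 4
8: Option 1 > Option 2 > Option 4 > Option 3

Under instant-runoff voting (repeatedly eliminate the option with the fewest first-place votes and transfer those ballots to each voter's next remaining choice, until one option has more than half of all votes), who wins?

Round 1: Option 1 8, Option 2 9, Option 3 20, Option 4 20. Option 1 eliminated.
Round 2: Option 2 17, Option 3 20, Option 4 20. Option 2 eliminated.
Round 3: Option 3 20, Option 4 37. Option 4 has a majority (≥29).

Option 4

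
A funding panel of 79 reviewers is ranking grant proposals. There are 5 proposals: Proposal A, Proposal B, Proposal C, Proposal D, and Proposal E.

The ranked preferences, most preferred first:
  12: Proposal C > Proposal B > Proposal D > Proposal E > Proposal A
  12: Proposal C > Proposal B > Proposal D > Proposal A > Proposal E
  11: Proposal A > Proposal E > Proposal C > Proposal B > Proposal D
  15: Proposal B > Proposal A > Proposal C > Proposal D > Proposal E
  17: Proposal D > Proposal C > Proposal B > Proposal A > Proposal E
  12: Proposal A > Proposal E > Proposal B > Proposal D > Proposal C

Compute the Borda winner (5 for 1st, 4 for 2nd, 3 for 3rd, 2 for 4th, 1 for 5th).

Proposal A: 12×1 + 12×2 + 11×5 + 15×4 + 17×2 + 12×5 = 245
Proposal B: 12×4 + 12×4 + 11×2 + 15×5 + 17×3 + 12×3 = 280
Proposal C: 12×5 + 12×5 + 11×3 + 15×3 + 17×4 + 12×1 = 278
Proposal D: 12×3 + 12×3 + 11×1 + 15×2 + 17×5 + 12×2 = 222
Proposal E: 12×2 + 12×1 + 11×4 + 15×1 + 17×1 + 12×4 = 160

Proposal B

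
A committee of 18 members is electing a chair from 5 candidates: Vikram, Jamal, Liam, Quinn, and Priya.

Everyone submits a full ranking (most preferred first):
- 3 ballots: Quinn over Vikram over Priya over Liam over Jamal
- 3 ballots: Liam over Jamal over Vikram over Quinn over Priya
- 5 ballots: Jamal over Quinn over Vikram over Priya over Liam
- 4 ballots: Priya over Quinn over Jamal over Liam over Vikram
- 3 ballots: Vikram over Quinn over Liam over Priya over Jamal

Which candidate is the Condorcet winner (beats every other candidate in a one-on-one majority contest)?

Quinn

Quinn vs Vikram: 12–6
Quinn vs Jamal: 10–8
Quinn vs Liam: 15–3
Quinn vs Priya: 14–4
Quinn beats every other candidate.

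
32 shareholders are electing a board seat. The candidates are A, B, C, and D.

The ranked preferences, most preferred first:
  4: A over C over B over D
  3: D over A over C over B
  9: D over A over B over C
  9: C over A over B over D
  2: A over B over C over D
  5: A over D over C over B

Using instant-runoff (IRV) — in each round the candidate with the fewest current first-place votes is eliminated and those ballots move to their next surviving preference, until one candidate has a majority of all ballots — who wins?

A

Round 1: A 11, B 0, C 9, D 12. B eliminated.
Round 2: A 11, C 9, D 12. C eliminated.
Round 3: A 20, D 12. A has a majority (≥17).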